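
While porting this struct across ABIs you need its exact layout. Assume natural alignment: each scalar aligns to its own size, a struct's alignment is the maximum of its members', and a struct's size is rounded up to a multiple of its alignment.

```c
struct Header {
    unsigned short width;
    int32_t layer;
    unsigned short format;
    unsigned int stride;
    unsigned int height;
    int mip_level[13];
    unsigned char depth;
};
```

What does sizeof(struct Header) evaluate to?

76

0..2  width  (2B, 2-aligned)
2..4  -- padding (2B)
4..8  layer  (4B, 4-aligned)
8..10  format  (2B, 2-aligned)
10..12  -- padding (2B)
12..16  stride  (4B, 4-aligned)
16..20  height  (4B, 4-aligned)
20..72  mip_level  (52B, 4-aligned)
72..73  depth  (1B, 1-aligned)
73..76  -- tail padding (3B)
sizeof = 76, alignof = 4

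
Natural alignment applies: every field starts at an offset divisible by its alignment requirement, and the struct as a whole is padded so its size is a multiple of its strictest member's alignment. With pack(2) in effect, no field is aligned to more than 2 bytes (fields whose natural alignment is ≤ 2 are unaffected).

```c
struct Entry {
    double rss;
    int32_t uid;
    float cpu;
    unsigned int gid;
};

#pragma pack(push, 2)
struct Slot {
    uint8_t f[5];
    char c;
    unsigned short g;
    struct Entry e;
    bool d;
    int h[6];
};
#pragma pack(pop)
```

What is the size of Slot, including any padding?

58 bytes

Entry: 0..8  rss  (8B, 8-aligned); 8..12  uid  (4B, 4-aligned); 12..16  cpu  (4B, 4-aligned); 16..20  gid  (4B, 4-aligned); 20..24  -- tail padding (4B); sizeof = 24, alignof = 8
0..5  f  (5B, 1-aligned)
5..6  c  (1B, 1-aligned)
6..8  g  (2B, 2-aligned)
8..32  e  (24B, 2-aligned)
32..33  d  (1B, 1-aligned)
33..34  -- padding (1B)
34..58  h  (24B, 2-aligned)
sizeof = 58, alignof = 2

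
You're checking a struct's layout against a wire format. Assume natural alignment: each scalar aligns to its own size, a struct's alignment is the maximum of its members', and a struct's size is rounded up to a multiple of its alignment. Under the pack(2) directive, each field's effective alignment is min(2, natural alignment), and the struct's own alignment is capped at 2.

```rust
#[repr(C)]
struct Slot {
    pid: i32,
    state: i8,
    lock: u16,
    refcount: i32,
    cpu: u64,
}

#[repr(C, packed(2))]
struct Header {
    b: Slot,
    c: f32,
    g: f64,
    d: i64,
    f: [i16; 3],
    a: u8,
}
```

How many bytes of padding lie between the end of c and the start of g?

Slot: 0..4  pid  (4B, 4-aligned); 4..5  state  (1B, 1-aligned); 5..6  -- padding (1B); 6..8  lock  (2B, 2-aligned); 8..12  refcount  (4B, 4-aligned); 12..16  -- padding (4B); 16..24  cpu  (8B, 8-aligned); sizeof = 24, alignof = 8
0..24  b  (24B, 2-aligned)
24..28  c  (4B, 2-aligned)
28..36  g  (8B, 2-aligned)

0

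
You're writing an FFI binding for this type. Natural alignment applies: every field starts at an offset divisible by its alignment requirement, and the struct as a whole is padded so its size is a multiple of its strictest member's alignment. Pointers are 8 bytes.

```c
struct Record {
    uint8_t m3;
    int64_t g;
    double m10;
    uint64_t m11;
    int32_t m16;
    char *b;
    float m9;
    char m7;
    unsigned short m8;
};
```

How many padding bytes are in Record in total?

m3 at 0 (size 1, align 1) → ends 1
pad 7 to align 8 for g
g at 8 (size 8, align 8) → ends 16
m10 at 16 (size 8, align 8) → ends 24
m11 at 24 (size 8, align 8) → ends 32
m16 at 32 (size 4, align 4) → ends 36
pad 4 to align 8 for b
b at 40 (size 8, align 8) → ends 48
m9 at 48 (size 4, align 4) → ends 52
m7 at 52 (size 1, align 1) → ends 53
pad 1 to align 2 for m8
m8 at 54 (size 2, align 2) → ends 56
total 56 bytes, alignment 8
data bytes 44, size 56 → padding 12

12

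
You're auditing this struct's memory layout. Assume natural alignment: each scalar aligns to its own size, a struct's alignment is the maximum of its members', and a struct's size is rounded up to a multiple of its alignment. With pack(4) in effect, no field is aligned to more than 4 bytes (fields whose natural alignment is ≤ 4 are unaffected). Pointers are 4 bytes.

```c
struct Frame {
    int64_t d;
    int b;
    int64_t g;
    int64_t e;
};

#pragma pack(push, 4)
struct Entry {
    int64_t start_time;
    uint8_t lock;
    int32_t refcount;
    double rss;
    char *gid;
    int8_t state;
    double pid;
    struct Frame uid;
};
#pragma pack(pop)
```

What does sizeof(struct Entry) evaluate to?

72 bytes

Frame: d at 0 (size 8, align 8) → ends 8; b at 8 (size 4, align 4) → ends 12; pad 4 to align 8 for g; g at 16 (size 8, align 8) → ends 24; e at 24 (size 8, align 8) → ends 32; total 32 bytes, alignment 8
start_time at 0 (size 8, align 4) → ends 8
lock at 8 (size 1, align 1) → ends 9
pad 3 to align 4 for refcount
refcount at 12 (size 4, align 4) → ends 16
rss at 16 (size 8, align 4) → ends 24
gid at 24 (size 4, align 4) → ends 28
state at 28 (size 1, align 1) → ends 29
pad 3 to align 4 for pid
pid at 32 (size 8, align 4) → ends 40
uid at 40 (size 32, align 4) → ends 72
total 72 bytes, alignment 4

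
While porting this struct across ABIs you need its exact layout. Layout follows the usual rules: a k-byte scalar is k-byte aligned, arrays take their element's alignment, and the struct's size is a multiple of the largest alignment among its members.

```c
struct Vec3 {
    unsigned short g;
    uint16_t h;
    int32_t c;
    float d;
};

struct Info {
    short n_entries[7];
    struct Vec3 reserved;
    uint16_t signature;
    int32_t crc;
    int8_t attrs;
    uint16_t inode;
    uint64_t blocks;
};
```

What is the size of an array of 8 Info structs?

384

Vec3: g at 0 (size 2, align 2) → ends 2; h at 2 (size 2, align 2) → ends 4; c at 4 (size 4, align 4) → ends 8; d at 8 (size 4, align 4) → ends 12; total 12 bytes, alignment 4
n_entries at 0 (size 14, align 2) → ends 14
pad 2 to align 4 for reserved
reserved at 16 (size 12, align 4) → ends 28
signature at 28 (size 2, align 2) → ends 30
pad 2 to align 4 for crc
crc at 32 (size 4, align 4) → ends 36
attrs at 36 (size 1, align 1) → ends 37
pad 1 to align 2 for inode
inode at 38 (size 2, align 2) → ends 40
blocks at 40 (size 8, align 8) → ends 48
total 48 bytes, alignment 8
array of 8: 8 × 48 = 384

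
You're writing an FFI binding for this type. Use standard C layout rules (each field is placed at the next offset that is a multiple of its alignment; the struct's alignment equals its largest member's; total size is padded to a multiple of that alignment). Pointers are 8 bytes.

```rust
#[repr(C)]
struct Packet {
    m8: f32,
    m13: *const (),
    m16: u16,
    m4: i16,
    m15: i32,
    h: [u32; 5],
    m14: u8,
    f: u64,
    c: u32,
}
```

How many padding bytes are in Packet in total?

@0: m8 [4B, align 4] → 4
+4 pad (align 8)
@8: m13 [8B, align 8] → 16
@16: m16 [2B, align 2] → 18
@18: m4 [2B, align 2] → 20
@20: m15 [4B, align 4] → 24
@24: h [20B, align 4] → 44
@44: m14 [1B, align 1] → 45
+3 pad (align 8)
@48: f [8B, align 8] → 56
@56: c [4B, align 4] → 60
+4 tail pad (align 8)
size 64, align 8
data bytes 53, size 64 → padding 11

11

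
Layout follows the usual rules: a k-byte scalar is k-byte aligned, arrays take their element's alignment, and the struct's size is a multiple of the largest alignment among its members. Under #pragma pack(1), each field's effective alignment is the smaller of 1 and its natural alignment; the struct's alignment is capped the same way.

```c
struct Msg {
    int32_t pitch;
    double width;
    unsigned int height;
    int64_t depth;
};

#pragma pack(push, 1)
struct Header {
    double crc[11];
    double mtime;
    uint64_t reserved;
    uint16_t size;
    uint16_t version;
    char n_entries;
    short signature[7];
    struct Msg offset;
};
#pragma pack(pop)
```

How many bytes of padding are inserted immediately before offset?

Msg: pitch at 0 (size 4, align 4) → ends 4; pad 4 to align 8 for width; width at 8 (size 8, align 8) → ends 16; height at 16 (size 4, align 4) → ends 20; pad 4 to align 8 for depth; depth at 24 (size 8, align 8) → ends 32; total 32 bytes, alignment 8
crc at 0 (size 88, align 1) → ends 88
mtime at 88 (size 8, align 1) → ends 96
reserved at 96 (size 8, align 1) → ends 104
size at 104 (size 2, align 1) → ends 106
version at 106 (size 2, align 1) → ends 108
n_entries at 108 (size 1, align 1) → ends 109
signature at 109 (size 14, align 1) → ends 123
offset at 123 (size 32, align 1) → ends 155

0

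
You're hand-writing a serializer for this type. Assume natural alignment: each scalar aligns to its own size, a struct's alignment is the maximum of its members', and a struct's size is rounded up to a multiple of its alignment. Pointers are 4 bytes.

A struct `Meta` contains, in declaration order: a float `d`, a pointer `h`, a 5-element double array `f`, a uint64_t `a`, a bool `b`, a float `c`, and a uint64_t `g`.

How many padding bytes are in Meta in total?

3

d at 0 (size 4, align 4) → ends 4
h at 4 (size 4, align 4) → ends 8
f at 8 (size 40, align 8) → ends 48
a at 48 (size 8, align 8) → ends 56
b at 56 (size 1, align 1) → ends 57
pad 3 to align 4 for c
c at 60 (size 4, align 4) → ends 64
g at 64 (size 8, align 8) → ends 72
total 72 bytes, alignment 8
data bytes 69, size 72 → padding 3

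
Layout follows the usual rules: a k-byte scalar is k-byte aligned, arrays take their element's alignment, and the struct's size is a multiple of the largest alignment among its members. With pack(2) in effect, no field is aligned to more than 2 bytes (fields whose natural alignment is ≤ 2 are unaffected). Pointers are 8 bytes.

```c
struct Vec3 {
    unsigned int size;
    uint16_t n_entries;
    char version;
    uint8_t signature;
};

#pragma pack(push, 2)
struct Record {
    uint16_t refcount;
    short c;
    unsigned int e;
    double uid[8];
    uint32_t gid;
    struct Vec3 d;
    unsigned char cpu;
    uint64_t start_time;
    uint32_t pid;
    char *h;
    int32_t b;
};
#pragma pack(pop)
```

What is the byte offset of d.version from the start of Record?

82

Vec3: 0..4  size  (4B, 4-aligned); 4..6  n_entries  (2B, 2-aligned); 6..7  version  (1B, 1-aligned); 7..8  signature  (1B, 1-aligned); sizeof = 8, alignof = 4
0..2  refcount  (2B, 2-aligned)
2..4  c  (2B, 2-aligned)
4..8  e  (4B, 2-aligned)
8..72  uid  (64B, 2-aligned)
72..76  gid  (4B, 2-aligned)
76..84  d  (8B, 2-aligned)
within Vec3: version at 6
76 + 6 = 82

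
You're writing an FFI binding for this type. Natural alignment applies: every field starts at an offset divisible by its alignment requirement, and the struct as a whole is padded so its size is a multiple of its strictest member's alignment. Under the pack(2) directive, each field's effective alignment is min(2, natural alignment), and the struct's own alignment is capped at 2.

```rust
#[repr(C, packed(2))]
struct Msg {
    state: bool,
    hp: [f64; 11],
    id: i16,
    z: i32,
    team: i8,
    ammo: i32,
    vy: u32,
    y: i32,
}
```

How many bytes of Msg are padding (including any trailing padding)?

0..1  state  (1B, 1-aligned)
1..2  -- padding (1B)
2..90  hp  (88B, 2-aligned)
90..92  id  (2B, 2-aligned)
92..96  z  (4B, 2-aligned)
96..97  team  (1B, 1-aligned)
97..98  -- padding (1B)
98..102  ammo  (4B, 2-aligned)
102..106  vy  (4B, 2-aligned)
106..110  y  (4B, 2-aligned)
sizeof = 110, alignof = 2
data bytes 108, size 110 → padding 2

2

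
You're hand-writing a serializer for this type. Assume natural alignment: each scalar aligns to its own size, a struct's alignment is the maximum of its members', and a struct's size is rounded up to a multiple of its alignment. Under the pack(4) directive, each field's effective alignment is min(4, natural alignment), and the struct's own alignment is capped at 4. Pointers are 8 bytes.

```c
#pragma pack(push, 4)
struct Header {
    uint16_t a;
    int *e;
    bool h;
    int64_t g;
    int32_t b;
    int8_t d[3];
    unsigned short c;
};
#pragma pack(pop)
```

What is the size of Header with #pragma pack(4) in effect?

36

0..2  a  (2B, 2-aligned)
2..4  -- padding (2B)
4..12  e  (8B, 4-aligned)
12..13  h  (1B, 1-aligned)
13..16  -- padding (3B)
16..24  g  (8B, 4-aligned)
24..28  b  (4B, 4-aligned)
28..31  d  (3B, 1-aligned)
31..32  -- padding (1B)
32..34  c  (2B, 2-aligned)
34..36  -- tail padding (2B)
sizeof = 36, alignof = 4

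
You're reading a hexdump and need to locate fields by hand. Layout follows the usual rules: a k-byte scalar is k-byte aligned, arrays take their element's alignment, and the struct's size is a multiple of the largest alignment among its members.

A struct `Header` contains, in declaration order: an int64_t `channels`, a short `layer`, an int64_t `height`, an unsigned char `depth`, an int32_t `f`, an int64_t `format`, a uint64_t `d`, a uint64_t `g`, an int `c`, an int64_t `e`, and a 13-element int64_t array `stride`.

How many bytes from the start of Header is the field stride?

channels at 0 (size 8, align 8) → ends 8
layer at 8 (size 2, align 2) → ends 10
pad 6 to align 8 for height
height at 16 (size 8, align 8) → ends 24
depth at 24 (size 1, align 1) → ends 25
pad 3 to align 4 for f
f at 28 (size 4, align 4) → ends 32
format at 32 (size 8, align 8) → ends 40
d at 40 (size 8, align 8) → ends 48
g at 48 (size 8, align 8) → ends 56
c at 56 (size 4, align 4) → ends 60
pad 4 to align 8 for e
e at 64 (size 8, align 8) → ends 72
stride at 72 (size 104, align 8) → ends 176

72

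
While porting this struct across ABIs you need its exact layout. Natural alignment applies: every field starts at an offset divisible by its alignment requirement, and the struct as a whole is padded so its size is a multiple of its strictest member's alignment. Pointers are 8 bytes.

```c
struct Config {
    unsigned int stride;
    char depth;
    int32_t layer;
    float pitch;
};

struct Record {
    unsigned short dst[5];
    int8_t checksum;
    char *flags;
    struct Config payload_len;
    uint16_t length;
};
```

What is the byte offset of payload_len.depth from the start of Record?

28

Config: @0: stride [4B, align 4] → 4; @4: depth [1B, align 1] → 5; +3 pad (align 4); @8: layer [4B, align 4] → 12; @12: pitch [4B, align 4] → 16; size 16, align 4
@0: dst [10B, align 2] → 10
@10: checksum [1B, align 1] → 11
+5 pad (align 8)
@16: flags [8B, align 8] → 24
@24: payload_len [16B, align 4] → 40
within Config: depth at 4
24 + 4 = 28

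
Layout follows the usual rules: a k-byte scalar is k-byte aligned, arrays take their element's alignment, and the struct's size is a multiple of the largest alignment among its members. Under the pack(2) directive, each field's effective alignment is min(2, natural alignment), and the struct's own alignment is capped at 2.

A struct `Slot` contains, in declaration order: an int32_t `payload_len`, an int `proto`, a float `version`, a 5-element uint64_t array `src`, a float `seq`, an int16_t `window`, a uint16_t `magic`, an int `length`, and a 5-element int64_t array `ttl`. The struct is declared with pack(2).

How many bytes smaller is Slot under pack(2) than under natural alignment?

natural layout:
  payload_len at 0 (size 4, align 4) → ends 4
  proto at 4 (size 4, align 4) → ends 8
  version at 8 (size 4, align 4) → ends 12
  pad 4 to align 8 for src
  src at 16 (size 40, align 8) → ends 56
  seq at 56 (size 4, align 4) → ends 60
  window at 60 (size 2, align 2) → ends 62
  magic at 62 (size 2, align 2) → ends 64
  length at 64 (size 4, align 4) → ends 68
  pad 4 to align 8 for ttl
  ttl at 72 (size 40, align 8) → ends 112
  total 112 bytes, alignment 8
packed(2) layout:
  payload_len at 0 (size 4, align 2) → ends 4
  proto at 4 (size 4, align 2) → ends 8
  version at 8 (size 4, align 2) → ends 12
  src at 12 (size 40, align 2) → ends 52
  seq at 52 (size 4, align 2) → ends 56
  window at 56 (size 2, align 2) → ends 58
  magic at 58 (size 2, align 2) → ends 60
  length at 60 (size 4, align 2) → ends 64
  ttl at 64 (size 40, align 2) → ends 104
  total 104 bytes, alignment 2
112 − 104 = 8

8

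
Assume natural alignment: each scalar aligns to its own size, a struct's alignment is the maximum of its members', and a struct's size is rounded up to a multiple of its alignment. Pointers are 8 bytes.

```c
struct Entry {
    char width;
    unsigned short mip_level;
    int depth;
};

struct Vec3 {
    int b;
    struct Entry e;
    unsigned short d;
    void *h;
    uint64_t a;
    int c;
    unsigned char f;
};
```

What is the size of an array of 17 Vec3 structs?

680

Entry: width at 0 (size 1, align 1) → ends 1; pad 1 to align 2 for mip_level; mip_level at 2 (size 2, align 2) → ends 4; depth at 4 (size 4, align 4) → ends 8; total 8 bytes, alignment 4
b at 0 (size 4, align 4) → ends 4
e at 4 (size 8, align 4) → ends 12
d at 12 (size 2, align 2) → ends 14
pad 2 to align 8 for h
h at 16 (size 8, align 8) → ends 24
a at 24 (size 8, align 8) → ends 32
c at 32 (size 4, align 4) → ends 36
f at 36 (size 1, align 1) → ends 37
tail pad 3 to reach multiple of 8
total 40 bytes, alignment 8
array of 17: 17 × 40 = 680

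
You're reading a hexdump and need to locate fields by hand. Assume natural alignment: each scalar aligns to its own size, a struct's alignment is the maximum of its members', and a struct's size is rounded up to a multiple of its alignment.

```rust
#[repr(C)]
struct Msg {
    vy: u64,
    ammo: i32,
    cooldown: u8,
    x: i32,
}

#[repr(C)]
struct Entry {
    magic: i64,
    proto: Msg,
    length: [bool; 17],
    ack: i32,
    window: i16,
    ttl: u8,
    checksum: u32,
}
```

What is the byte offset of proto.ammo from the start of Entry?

Msg: vy at 0 (size 8, align 8) → ends 8; ammo at 8 (size 4, align 4) → ends 12; cooldown at 12 (size 1, align 1) → ends 13; pad 3 to align 4 for x; x at 16 (size 4, align 4) → ends 20; tail pad 4 to reach multiple of 8; total 24 bytes, alignment 8
magic at 0 (size 8, align 8) → ends 8
proto at 8 (size 24, align 8) → ends 32
within Msg: ammo at 8
8 + 8 = 16

16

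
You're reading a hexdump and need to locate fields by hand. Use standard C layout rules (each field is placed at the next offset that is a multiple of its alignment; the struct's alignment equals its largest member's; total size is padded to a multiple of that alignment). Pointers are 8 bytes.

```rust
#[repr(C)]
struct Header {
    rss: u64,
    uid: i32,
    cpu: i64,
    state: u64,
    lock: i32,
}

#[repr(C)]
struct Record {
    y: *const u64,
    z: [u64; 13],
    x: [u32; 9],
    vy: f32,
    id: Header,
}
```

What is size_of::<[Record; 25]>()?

4800

Header: rss at 0 (size 8, align 8) → ends 8; uid at 8 (size 4, align 4) → ends 12; pad 4 to align 8 for cpu; cpu at 16 (size 8, align 8) → ends 24; state at 24 (size 8, align 8) → ends 32; lock at 32 (size 4, align 4) → ends 36; tail pad 4 to reach multiple of 8; total 40 bytes, alignment 8
y at 0 (size 8, align 8) → ends 8
z at 8 (size 104, align 8) → ends 112
x at 112 (size 36, align 4) → ends 148
vy at 148 (size 4, align 4) → ends 152
id at 152 (size 40, align 8) → ends 192
total 192 bytes, alignment 8
array of 25: 25 × 192 = 4800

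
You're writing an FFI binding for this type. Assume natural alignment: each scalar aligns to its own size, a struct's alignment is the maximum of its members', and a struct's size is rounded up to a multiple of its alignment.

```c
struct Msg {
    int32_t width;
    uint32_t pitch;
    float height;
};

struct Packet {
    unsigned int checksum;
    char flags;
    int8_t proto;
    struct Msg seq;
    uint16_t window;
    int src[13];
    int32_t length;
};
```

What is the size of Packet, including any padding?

Msg: width at 0 (size 4, align 4) → ends 4; pitch at 4 (size 4, align 4) → ends 8; height at 8 (size 4, align 4) → ends 12; total 12 bytes, alignment 4
checksum at 0 (size 4, align 4) → ends 4
flags at 4 (size 1, align 1) → ends 5
proto at 5 (size 1, align 1) → ends 6
pad 2 to align 4 for seq
seq at 8 (size 12, align 4) → ends 20
window at 20 (size 2, align 2) → ends 22
pad 2 to align 4 for src
src at 24 (size 52, align 4) → ends 76
length at 76 (size 4, align 4) → ends 80
total 80 bytes, alignment 4

80 bytes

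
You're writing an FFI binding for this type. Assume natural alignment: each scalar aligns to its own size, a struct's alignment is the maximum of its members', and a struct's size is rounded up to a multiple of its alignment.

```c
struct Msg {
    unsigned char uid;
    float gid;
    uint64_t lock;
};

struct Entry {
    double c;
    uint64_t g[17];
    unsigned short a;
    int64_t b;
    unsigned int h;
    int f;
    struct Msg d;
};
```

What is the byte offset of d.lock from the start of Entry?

Msg: @0: uid [1B, align 1] → 1; +3 pad (align 4); @4: gid [4B, align 4] → 8; @8: lock [8B, align 8] → 16; size 16, align 8
@0: c [8B, align 8] → 8
@8: g [136B, align 8] → 144
@144: a [2B, align 2] → 146
+6 pad (align 8)
@152: b [8B, align 8] → 160
@160: h [4B, align 4] → 164
@164: f [4B, align 4] → 168
@168: d [16B, align 8] → 184
within Msg: lock at 8
168 + 8 = 176

176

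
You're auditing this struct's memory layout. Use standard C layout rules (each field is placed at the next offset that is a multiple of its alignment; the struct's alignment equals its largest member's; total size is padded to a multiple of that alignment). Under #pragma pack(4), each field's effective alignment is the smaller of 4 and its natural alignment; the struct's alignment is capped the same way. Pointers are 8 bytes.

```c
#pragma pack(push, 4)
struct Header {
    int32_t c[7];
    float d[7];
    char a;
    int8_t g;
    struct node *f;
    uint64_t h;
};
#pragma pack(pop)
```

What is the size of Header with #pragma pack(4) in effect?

76

@0: c [28B, align 4] → 28
@28: d [28B, align 4] → 56
@56: a [1B, align 1] → 57
@57: g [1B, align 1] → 58
+2 pad (align 4)
@60: f [8B, align 4] → 68
@68: h [8B, align 4] → 76
size 76, align 4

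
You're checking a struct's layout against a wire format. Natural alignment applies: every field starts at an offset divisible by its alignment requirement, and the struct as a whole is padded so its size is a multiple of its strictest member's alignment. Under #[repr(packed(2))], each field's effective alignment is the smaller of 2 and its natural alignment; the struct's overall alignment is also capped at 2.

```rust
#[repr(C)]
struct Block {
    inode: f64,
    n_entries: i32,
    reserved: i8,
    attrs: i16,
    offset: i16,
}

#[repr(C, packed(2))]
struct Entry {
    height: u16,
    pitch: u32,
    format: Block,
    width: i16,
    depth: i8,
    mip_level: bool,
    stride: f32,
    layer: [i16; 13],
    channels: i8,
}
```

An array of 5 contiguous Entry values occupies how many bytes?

330

Block: @0: inode [8B, align 8] → 8; @8: n_entries [4B, align 4] → 12; @12: reserved [1B, align 1] → 13; +1 pad (align 2); @14: attrs [2B, align 2] → 16; @16: offset [2B, align 2] → 18; +6 tail pad (align 8); size 24, align 8
@0: height [2B, align 2] → 2
@2: pitch [4B, align 2] → 6
@6: format [24B, align 2] → 30
@30: width [2B, align 2] → 32
@32: depth [1B, align 1] → 33
@33: mip_level [1B, align 1] → 34
@34: stride [4B, align 2] → 38
@38: layer [26B, align 2] → 64
@64: channels [1B, align 1] → 65
+1 tail pad (align 2)
size 66, align 2
array of 5: 5 × 66 = 330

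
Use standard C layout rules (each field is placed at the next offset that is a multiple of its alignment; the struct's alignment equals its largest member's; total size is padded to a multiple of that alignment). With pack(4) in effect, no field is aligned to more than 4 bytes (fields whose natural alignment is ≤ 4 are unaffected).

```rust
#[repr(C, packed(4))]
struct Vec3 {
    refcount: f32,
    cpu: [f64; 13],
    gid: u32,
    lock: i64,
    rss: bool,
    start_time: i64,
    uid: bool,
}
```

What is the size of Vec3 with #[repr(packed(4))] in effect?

136

@0: refcount [4B, align 4] → 4
@4: cpu [104B, align 4] → 108
@108: gid [4B, align 4] → 112
@112: lock [8B, align 4] → 120
@120: rss [1B, align 1] → 121
+3 pad (align 4)
@124: start_time [8B, align 4] → 132
@132: uid [1B, align 1] → 133
+3 tail pad (align 4)
size 136, align 4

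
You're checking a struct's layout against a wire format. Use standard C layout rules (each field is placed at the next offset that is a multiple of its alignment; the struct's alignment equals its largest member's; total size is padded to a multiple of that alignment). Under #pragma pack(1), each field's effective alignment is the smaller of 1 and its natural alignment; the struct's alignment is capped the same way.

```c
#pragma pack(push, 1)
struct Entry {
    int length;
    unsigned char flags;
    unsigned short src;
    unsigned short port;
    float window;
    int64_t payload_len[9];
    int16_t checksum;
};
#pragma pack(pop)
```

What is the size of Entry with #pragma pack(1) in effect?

87

@0: length [4B, align 1] → 4
@4: flags [1B, align 1] → 5
@5: src [2B, align 1] → 7
@7: port [2B, align 1] → 9
@9: window [4B, align 1] → 13
@13: payload_len [72B, align 1] → 85
@85: checksum [2B, align 1] → 87
size 87, align 1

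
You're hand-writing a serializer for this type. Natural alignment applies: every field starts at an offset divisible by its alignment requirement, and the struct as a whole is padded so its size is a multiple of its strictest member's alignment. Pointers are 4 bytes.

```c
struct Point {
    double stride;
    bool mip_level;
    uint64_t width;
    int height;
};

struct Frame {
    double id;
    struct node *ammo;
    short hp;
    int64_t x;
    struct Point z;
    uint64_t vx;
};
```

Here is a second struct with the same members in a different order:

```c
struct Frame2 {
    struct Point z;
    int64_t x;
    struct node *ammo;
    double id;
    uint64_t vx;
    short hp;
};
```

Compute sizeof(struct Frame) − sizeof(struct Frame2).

-8

Point: 0..8  stride  (8B, 8-aligned); 8..9  mip_level  (1B, 1-aligned); 9..16  -- padding (7B); 16..24  width  (8B, 8-aligned); 24..28  height  (4B, 4-aligned); 28..32  -- tail padding (4B); sizeof = 32, alignof = 8
0..8  id  (8B, 8-aligned)
8..12  ammo  (4B, 4-aligned)
12..14  hp  (2B, 2-aligned)
14..16  -- padding (2B)
16..24  x  (8B, 8-aligned)
24..56  z  (32B, 8-aligned)
56..64  vx  (8B, 8-aligned)
sizeof = 64, alignof = 8
— Frame2 —
0..32  z  (32B, 8-aligned)
32..40  x  (8B, 8-aligned)
40..44  ammo  (4B, 4-aligned)
44..48  -- padding (4B)
48..56  id  (8B, 8-aligned)
56..64  vx  (8B, 8-aligned)
64..66  hp  (2B, 2-aligned)
66..72  -- tail padding (6B)
sizeof = 72, alignof = 8
64 − 72 = -8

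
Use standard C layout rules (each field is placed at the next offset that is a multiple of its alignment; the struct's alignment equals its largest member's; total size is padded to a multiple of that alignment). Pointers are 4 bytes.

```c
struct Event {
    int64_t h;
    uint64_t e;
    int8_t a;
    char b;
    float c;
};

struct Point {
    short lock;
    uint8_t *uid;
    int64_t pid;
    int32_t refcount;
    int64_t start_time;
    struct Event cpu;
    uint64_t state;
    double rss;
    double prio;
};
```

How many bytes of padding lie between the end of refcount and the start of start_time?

Event: 0..8  h  (8B, 8-aligned); 8..16  e  (8B, 8-aligned); 16..17  a  (1B, 1-aligned); 17..18  b  (1B, 1-aligned); 18..20  -- padding (2B); 20..24  c  (4B, 4-aligned); sizeof = 24, alignof = 8
0..2  lock  (2B, 2-aligned)
2..4  -- padding (2B)
4..8  uid  (4B, 4-aligned)
8..16  pid  (8B, 8-aligned)
16..20  refcount  (4B, 4-aligned)
20..24  -- padding (4B)
24..32  start_time  (8B, 8-aligned)

4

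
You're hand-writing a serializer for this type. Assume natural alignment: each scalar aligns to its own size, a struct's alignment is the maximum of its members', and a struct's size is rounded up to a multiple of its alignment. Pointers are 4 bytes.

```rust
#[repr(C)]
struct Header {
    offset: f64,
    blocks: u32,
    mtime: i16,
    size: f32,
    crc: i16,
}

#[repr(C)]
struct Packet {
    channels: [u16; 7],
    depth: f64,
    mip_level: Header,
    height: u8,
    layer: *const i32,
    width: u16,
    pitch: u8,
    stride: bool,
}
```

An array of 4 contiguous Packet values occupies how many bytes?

256

Header: offset at 0 (size 8, align 8) → ends 8; blocks at 8 (size 4, align 4) → ends 12; mtime at 12 (size 2, align 2) → ends 14; pad 2 to align 4 for size; size at 16 (size 4, align 4) → ends 20; crc at 20 (size 2, align 2) → ends 22; tail pad 2 to reach multiple of 8; total 24 bytes, alignment 8
channels at 0 (size 14, align 2) → ends 14
pad 2 to align 8 for depth
depth at 16 (size 8, align 8) → ends 24
mip_level at 24 (size 24, align 8) → ends 48
height at 48 (size 1, align 1) → ends 49
pad 3 to align 4 for layer
layer at 52 (size 4, align 4) → ends 56
width at 56 (size 2, align 2) → ends 58
pitch at 58 (size 1, align 1) → ends 59
stride at 59 (size 1, align 1) → ends 60
tail pad 4 to reach multiple of 8
total 64 bytes, alignment 8
array of 4: 4 × 64 = 256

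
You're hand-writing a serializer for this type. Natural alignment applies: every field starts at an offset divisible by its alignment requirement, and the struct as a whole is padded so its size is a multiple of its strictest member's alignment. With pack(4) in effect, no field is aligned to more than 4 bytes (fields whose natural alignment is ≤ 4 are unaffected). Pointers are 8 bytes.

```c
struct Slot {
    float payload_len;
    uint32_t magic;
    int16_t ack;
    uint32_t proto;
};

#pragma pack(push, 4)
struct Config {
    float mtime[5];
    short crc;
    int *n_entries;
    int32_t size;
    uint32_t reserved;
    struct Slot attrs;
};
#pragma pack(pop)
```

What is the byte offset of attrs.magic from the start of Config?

Slot: payload_len at 0 (size 4, align 4) → ends 4; magic at 4 (size 4, align 4) → ends 8; ack at 8 (size 2, align 2) → ends 10; pad 2 to align 4 for proto; proto at 12 (size 4, align 4) → ends 16; total 16 bytes, alignment 4
mtime at 0 (size 20, align 4) → ends 20
crc at 20 (size 2, align 2) → ends 22
pad 2 to align 4 for n_entries
n_entries at 24 (size 8, align 4) → ends 32
size at 32 (size 4, align 4) → ends 36
reserved at 36 (size 4, align 4) → ends 40
attrs at 40 (size 16, align 4) → ends 56
within Slot: magic at 4
40 + 4 = 44

44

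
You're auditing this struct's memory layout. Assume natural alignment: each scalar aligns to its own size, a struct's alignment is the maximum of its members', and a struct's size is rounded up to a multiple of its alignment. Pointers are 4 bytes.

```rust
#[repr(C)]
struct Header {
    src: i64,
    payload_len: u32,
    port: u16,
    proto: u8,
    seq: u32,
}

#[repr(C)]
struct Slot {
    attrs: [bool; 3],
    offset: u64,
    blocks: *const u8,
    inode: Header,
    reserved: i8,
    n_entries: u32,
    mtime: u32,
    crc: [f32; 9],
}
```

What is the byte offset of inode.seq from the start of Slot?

Header: @0: src [8B, align 8] → 8; @8: payload_len [4B, align 4] → 12; @12: port [2B, align 2] → 14; @14: proto [1B, align 1] → 15; +1 pad (align 4); @16: seq [4B, align 4] → 20; +4 tail pad (align 8); size 24, align 8
@0: attrs [3B, align 1] → 3
+5 pad (align 8)
@8: offset [8B, align 8] → 16
@16: blocks [4B, align 4] → 20
+4 pad (align 8)
@24: inode [24B, align 8] → 48
within Header: seq at 16
24 + 16 = 40

40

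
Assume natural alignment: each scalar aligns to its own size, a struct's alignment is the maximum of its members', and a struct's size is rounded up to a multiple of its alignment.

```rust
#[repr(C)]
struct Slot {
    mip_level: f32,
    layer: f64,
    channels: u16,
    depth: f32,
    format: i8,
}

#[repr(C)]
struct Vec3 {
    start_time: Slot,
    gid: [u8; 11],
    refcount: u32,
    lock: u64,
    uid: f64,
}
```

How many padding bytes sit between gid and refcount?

1

Slot: 0..4  mip_level  (4B, 4-aligned); 4..8  -- padding (4B); 8..16  layer  (8B, 8-aligned); 16..18  channels  (2B, 2-aligned); 18..20  -- padding (2B); 20..24  depth  (4B, 4-aligned); 24..25  format  (1B, 1-aligned); 25..32  -- tail padding (7B); sizeof = 32, alignof = 8
0..32  start_time  (32B, 8-aligned)
32..43  gid  (11B, 1-aligned)
43..44  -- padding (1B)
44..48  refcount  (4B, 4-aligned)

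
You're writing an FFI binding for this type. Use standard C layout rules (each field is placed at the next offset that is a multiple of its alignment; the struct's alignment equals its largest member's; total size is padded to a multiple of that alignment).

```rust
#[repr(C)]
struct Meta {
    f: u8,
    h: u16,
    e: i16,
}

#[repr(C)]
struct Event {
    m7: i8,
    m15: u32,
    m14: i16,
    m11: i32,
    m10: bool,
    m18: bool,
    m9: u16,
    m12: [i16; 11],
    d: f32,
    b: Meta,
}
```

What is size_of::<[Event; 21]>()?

Meta: @0: f [1B, align 1] → 1; +1 pad (align 2); @2: h [2B, align 2] → 4; @4: e [2B, align 2] → 6; size 6, align 2
@0: m7 [1B, align 1] → 1
+3 pad (align 4)
@4: m15 [4B, align 4] → 8
@8: m14 [2B, align 2] → 10
+2 pad (align 4)
@12: m11 [4B, align 4] → 16
@16: m10 [1B, align 1] → 17
@17: m18 [1B, align 1] → 18
@18: m9 [2B, align 2] → 20
@20: m12 [22B, align 2] → 42
+2 pad (align 4)
@44: d [4B, align 4] → 48
@48: b [6B, align 2] → 54
+2 tail pad (align 4)
size 56, align 4
array of 21: 21 × 56 = 1176

1176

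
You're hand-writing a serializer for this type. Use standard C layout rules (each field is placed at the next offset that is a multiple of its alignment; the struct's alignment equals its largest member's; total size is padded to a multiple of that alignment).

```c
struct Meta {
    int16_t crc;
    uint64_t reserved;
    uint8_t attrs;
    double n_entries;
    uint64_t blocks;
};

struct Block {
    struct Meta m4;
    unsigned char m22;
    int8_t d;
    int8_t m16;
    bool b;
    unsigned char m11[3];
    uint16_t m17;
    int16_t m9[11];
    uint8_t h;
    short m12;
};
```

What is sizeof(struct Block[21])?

Meta: crc at 0 (size 2, align 2) → ends 2; pad 6 to align 8 for reserved; reserved at 8 (size 8, align 8) → ends 16; attrs at 16 (size 1, align 1) → ends 17; pad 7 to align 8 for n_entries; n_entries at 24 (size 8, align 8) → ends 32; blocks at 32 (size 8, align 8) → ends 40; total 40 bytes, alignment 8
m4 at 0 (size 40, align 8) → ends 40
m22 at 40 (size 1, align 1) → ends 41
d at 41 (size 1, align 1) → ends 42
m16 at 42 (size 1, align 1) → ends 43
b at 43 (size 1, align 1) → ends 44
m11 at 44 (size 3, align 1) → ends 47
pad 1 to align 2 for m17
m17 at 48 (size 2, align 2) → ends 50
m9 at 50 (size 22, align 2) → ends 72
h at 72 (size 1, align 1) → ends 73
pad 1 to align 2 for m12
m12 at 74 (size 2, align 2) → ends 76
tail pad 4 to reach multiple of 8
total 80 bytes, alignment 8
array of 21: 21 × 80 = 1680

1680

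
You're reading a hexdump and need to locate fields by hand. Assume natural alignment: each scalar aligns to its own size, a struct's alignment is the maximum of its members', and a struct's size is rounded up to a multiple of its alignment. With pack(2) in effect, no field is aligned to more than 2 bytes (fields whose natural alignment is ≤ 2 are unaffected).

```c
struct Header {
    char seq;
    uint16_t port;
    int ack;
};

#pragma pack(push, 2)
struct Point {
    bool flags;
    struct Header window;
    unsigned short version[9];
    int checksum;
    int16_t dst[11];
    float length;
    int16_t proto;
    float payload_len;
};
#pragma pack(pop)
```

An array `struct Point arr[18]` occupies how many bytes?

Header: 0..1  seq  (1B, 1-aligned); 1..2  -- padding (1B); 2..4  port  (2B, 2-aligned); 4..8  ack  (4B, 4-aligned); sizeof = 8, alignof = 4
0..1  flags  (1B, 1-aligned)
1..2  -- padding (1B)
2..10  window  (8B, 2-aligned)
10..28  version  (18B, 2-aligned)
28..32  checksum  (4B, 2-aligned)
32..54  dst  (22B, 2-aligned)
54..58  length  (4B, 2-aligned)
58..60  proto  (2B, 2-aligned)
60..64  payload_len  (4B, 2-aligned)
sizeof = 64, alignof = 2
array of 18: 18 × 64 = 1152

1152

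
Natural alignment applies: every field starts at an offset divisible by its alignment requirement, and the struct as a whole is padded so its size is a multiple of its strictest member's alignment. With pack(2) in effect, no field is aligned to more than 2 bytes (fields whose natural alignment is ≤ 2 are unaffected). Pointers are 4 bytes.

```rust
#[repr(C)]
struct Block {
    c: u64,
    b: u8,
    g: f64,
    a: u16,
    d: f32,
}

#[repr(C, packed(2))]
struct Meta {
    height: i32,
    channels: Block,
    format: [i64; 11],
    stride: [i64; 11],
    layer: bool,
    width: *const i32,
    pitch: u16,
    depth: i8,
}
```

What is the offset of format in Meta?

Block: c at 0 (size 8, align 8) → ends 8; b at 8 (size 1, align 1) → ends 9; pad 7 to align 8 for g; g at 16 (size 8, align 8) → ends 24; a at 24 (size 2, align 2) → ends 26; pad 2 to align 4 for d; d at 28 (size 4, align 4) → ends 32; total 32 bytes, alignment 8
height at 0 (size 4, align 2) → ends 4
channels at 4 (size 32, align 2) → ends 36
format at 36 (size 88, align 2) → ends 124

36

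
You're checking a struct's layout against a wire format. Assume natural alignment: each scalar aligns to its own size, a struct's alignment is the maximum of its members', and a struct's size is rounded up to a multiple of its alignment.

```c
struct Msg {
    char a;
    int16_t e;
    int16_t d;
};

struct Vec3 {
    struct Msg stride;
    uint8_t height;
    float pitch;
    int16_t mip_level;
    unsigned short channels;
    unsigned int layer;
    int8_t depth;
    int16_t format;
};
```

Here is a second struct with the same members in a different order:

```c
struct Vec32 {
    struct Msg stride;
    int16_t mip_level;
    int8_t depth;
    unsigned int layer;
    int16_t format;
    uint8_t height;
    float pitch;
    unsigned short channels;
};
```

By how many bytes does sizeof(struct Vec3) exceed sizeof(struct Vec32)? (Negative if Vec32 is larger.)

Msg: a at 0 (size 1, align 1) → ends 1; pad 1 to align 2 for e; e at 2 (size 2, align 2) → ends 4; d at 4 (size 2, align 2) → ends 6; total 6 bytes, alignment 2
stride at 0 (size 6, align 2) → ends 6
height at 6 (size 1, align 1) → ends 7
pad 1 to align 4 for pitch
pitch at 8 (size 4, align 4) → ends 12
mip_level at 12 (size 2, align 2) → ends 14
channels at 14 (size 2, align 2) → ends 16
layer at 16 (size 4, align 4) → ends 20
depth at 20 (size 1, align 1) → ends 21
pad 1 to align 2 for format
format at 22 (size 2, align 2) → ends 24
total 24 bytes, alignment 4
— Vec32 —
stride at 0 (size 6, align 2) → ends 6
mip_level at 6 (size 2, align 2) → ends 8
depth at 8 (size 1, align 1) → ends 9
pad 3 to align 4 for layer
layer at 12 (size 4, align 4) → ends 16
format at 16 (size 2, align 2) → ends 18
height at 18 (size 1, align 1) → ends 19
pad 1 to align 4 for pitch
pitch at 20 (size 4, align 4) → ends 24
channels at 24 (size 2, align 2) → ends 26
tail pad 2 to reach multiple of 4
total 28 bytes, alignment 4
24 − 28 = -4

-4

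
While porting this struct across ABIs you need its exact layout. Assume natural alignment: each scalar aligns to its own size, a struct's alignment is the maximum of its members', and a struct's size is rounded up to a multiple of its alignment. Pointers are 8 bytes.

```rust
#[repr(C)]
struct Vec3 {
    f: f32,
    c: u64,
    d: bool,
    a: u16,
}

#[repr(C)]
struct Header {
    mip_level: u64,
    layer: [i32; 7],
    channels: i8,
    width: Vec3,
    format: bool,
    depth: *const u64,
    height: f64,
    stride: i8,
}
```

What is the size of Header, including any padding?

96

Vec3: 0..4  f  (4B, 4-aligned); 4..8  -- padding (4B); 8..16  c  (8B, 8-aligned); 16..17  d  (1B, 1-aligned); 17..18  -- padding (1B); 18..20  a  (2B, 2-aligned); 20..24  -- tail padding (4B); sizeof = 24, alignof = 8
0..8  mip_level  (8B, 8-aligned)
8..36  layer  (28B, 4-aligned)
36..37  channels  (1B, 1-aligned)
37..40  -- padding (3B)
40..64  width  (24B, 8-aligned)
64..65  format  (1B, 1-aligned)
65..72  -- padding (7B)
72..80  depth  (8B, 8-aligned)
80..88  height  (8B, 8-aligned)
88..89  stride  (1B, 1-aligned)
89..96  -- tail padding (7B)
sizeof = 96, alignof = 8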